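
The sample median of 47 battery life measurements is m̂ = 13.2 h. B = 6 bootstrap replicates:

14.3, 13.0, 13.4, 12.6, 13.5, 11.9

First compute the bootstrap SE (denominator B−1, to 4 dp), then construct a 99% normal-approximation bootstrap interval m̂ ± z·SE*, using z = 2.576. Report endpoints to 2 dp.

(11.08, 15.32)

Mean of replicates = 13.1167; sum of squared deviations = 3.3883; SE* = √(3.3883/5) = 0.8232
Margin = 2.576 × 0.8232 = 2.121
Interval: 13.2 ± 2.121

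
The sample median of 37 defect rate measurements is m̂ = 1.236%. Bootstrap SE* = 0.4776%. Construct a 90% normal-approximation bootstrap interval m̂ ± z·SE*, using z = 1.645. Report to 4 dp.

Margin = 1.645 × 0.4776 = 0.78565
Interval: 1.236 ± 0.78565

(0.4503, 2.0217)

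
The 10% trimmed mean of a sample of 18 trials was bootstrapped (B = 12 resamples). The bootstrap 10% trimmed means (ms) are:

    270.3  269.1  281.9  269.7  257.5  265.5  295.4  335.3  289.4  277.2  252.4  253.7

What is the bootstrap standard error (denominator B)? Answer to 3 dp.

Bootstrap SE is the standard deviation of the 12 replicate 10% trimmed means.
Mean of replicates: (270.3 + 269.1 + 281.9 + 269.7 + 257.5 + 265.5 + 295.4 + 335.3 + 289.4 + 277.2 + 252.4 + 253.7) / 12 = 3317.4000 / 12 = 276.4500
Sum of squared deviations: (−6.1500)² + (−7.3500)² + (+5.4500)² + (−6.7500)² + (−18.9500)² + (−10.9500)² + (+18.9500)² + (+58.8500)² + (+12.9500)² + (+0.7500)² + (−24.0500)² + (−22.7500)² = 5732.7700
Variance = 5732.7700 / 12 = 477.7308
SE* = √477.7308

SE* = 21.857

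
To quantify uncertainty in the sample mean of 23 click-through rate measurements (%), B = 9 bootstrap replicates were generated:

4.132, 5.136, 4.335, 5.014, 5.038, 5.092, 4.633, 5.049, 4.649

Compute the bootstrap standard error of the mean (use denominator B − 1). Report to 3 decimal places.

Bootstrap SE is the standard deviation of the 9 replicate means.
Mean of replicates: (4.132 + 5.136 + 4.335 + 5.014 + 5.038 + 5.092 + 4.633 + 5.049 + 4.649) / 9 = 43.0780 / 9 = 4.7864
Sum of squared deviations: (−0.6544)² + (+0.3496)² + (−0.4514)² + (+0.2276)² + (+0.2516)² + (+0.3056)² + (−0.1534)² + (+0.2626)² + (−0.1374)² = 1.0741
Variance = 1.0741 / 8 = 0.1343
SE* = √0.1343

SE* = 0.366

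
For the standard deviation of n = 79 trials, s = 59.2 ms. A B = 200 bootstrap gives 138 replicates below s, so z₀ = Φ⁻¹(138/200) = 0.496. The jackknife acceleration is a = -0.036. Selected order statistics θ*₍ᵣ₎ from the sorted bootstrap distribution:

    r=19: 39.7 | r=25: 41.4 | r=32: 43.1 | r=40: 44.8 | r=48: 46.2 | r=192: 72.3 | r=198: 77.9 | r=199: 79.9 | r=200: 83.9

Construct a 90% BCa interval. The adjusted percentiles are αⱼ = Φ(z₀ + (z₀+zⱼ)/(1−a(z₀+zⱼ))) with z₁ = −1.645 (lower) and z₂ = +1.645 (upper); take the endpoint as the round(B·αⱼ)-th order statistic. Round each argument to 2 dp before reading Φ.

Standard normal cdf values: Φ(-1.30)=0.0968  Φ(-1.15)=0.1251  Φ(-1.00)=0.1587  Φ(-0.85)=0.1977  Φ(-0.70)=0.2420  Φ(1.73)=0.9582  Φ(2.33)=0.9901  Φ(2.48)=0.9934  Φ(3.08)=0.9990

(46.2, 79.9)

Lower: z₀ + z₁ = 0.496 + (-1.645) = -1.149; 1 − a(z₀+z₁) = 1 − (-0.036)(-1.149) = 0.9586; argument = 0.496 + (-1.149)/0.9586 = -0.7026 → -0.70.
α₁ = Φ(-0.70) = 0.2420; rank = round(200 × 0.2420) = 48; θ*₍48₎ = 46.2.
Upper: z₀ + z₂ = 2.141; 1 − a(z₀+z₂) = 1.0771; argument = 2.4838 → 2.48; α₂ = 0.9934; rank = 199; θ*₍199₎ = 79.9.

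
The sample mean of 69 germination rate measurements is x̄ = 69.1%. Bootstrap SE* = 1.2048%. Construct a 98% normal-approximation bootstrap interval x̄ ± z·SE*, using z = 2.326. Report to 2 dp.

(66.30, 71.90)

Margin = 2.326 × 1.2048 = 2.802
Interval: 69.1 ± 2.802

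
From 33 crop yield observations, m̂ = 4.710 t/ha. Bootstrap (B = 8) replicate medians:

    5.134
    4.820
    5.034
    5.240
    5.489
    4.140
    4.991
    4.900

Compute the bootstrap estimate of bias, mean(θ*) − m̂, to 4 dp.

bias = +0.2585

mean(θ*) = (5.134 + 4.820 + 5.034 + 5.240 + 5.489 + 4.140 + 4.991 + 4.900) / 8 = 4.96850
bias = 4.96850 − 4.710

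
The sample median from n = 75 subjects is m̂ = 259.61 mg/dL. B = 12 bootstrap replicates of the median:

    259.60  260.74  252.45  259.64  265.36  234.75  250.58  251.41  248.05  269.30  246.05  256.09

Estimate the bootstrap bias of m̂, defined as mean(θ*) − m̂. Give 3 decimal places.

bias = −5.108

mean(θ*) = (259.60 + 260.74 + 252.45 + 259.64 + 265.36 + 234.75 + 250.58 + 251.41 + 248.05 + 269.30 + 246.05 + 256.09) / 12 = 254.5017
bias = 254.5017 − 259.61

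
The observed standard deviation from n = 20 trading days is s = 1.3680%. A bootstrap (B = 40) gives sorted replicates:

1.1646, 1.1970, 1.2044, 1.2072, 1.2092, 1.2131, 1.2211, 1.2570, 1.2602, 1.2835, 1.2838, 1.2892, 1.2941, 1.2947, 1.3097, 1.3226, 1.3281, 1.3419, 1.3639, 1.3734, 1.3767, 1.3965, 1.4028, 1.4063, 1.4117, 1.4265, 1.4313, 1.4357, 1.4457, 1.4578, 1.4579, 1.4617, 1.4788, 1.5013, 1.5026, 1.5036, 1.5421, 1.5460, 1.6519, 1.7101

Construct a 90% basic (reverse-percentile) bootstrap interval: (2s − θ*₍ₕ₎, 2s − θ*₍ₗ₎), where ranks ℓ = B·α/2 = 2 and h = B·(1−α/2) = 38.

Percentile endpoints at ranks 2 and 38: θ*₍2₎ = 1.1970, θ*₍38₎ = 1.5460.
Basic interval reflects these around s:
  lower = 2 × 1.3680 − 1.5460 = 1.1900
  upper = 2 × 1.3680 − 1.1970 = 1.5390

(1.1900, 1.5390)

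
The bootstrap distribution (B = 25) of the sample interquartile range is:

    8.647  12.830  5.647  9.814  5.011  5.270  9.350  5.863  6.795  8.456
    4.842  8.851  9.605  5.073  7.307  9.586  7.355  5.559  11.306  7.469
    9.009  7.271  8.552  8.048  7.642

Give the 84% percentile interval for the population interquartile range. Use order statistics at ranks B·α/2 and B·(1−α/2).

Sorted replicates: 4.842, 5.011, 5.073, 5.270, 5.559, 5.647, 5.863, 6.795, 7.271, 7.307, 7.355, 7.469, 7.642, 8.048, 8.456, 8.552, 8.647, 8.851, 9.009, 9.350, 9.586, 9.605, 9.814, 11.306, 12.830
α = 0.16; lower rank = 25 × 0.080 = 2; upper rank = 25 × 0.920 = 23.
The 2nd smallest replicate is 5.011; the 23rd is 9.814.

(5.011, 9.814)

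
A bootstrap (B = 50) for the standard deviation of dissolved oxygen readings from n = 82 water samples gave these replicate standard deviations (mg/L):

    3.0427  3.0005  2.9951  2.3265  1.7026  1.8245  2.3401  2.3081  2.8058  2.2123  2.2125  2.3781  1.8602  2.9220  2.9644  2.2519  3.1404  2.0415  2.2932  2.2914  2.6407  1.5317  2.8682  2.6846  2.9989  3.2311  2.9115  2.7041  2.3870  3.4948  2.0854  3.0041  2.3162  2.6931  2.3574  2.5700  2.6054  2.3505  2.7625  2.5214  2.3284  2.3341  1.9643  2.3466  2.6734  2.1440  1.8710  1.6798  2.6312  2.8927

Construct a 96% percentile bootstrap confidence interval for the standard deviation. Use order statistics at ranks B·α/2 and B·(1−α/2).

(1.5317, 3.2311)

Sorted replicates: 1.5317, 1.6798, 1.7026, 1.8245, 1.8602, 1.8710, 1.9643, 2.0415, 2.0854, 2.1440, 2.2123, 2.2125, 2.2519, 2.2914, 2.2932, 2.3081, 2.3162, 2.3265, 2.3284, 2.3341, 2.3401, 2.3466, 2.3505, 2.3574, 2.3781, 2.3870, 2.5214, 2.5700, 2.6054, 2.6312, 2.6407, 2.6734, 2.6846, 2.6931, 2.7041, 2.7625, 2.8058, 2.8682, 2.8927, 2.9115, 2.9220, 2.9644, 2.9951, 2.9989, 3.0005, 3.0041, 3.0427, 3.1404, 3.2311, 3.4948
α = 0.04; lower rank = 50 × 0.020 = 1; upper rank = 50 × 0.980 = 49.
The 1st smallest replicate is 1.5317; the 49th is 3.2311.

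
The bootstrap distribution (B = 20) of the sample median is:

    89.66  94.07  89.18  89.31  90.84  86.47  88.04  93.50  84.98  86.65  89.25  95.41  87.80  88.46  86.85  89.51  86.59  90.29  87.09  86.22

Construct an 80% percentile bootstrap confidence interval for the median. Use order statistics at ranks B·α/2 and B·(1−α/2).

(86.22, 93.50)

Sorted replicates: 84.98, 86.22, 86.47, 86.59, 86.65, 86.85, 87.09, 87.80, 88.04, 88.46, 89.18, 89.25, 89.31, 89.51, 89.66, 90.29, 90.84, 93.50, 94.07, 95.41
α = 0.20; lower rank = 20 × 0.100 = 2; upper rank = 20 × 0.900 = 18.
The 2nd smallest replicate is 86.22; the 18th is 93.50.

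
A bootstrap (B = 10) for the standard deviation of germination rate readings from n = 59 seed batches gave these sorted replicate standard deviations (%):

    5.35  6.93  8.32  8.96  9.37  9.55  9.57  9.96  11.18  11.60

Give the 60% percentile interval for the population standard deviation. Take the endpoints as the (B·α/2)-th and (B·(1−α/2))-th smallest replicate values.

α = 0.40; lower rank = 10 × 0.200 = 2; upper rank = 10 × 0.800 = 8.
The 2nd smallest replicate is 6.93; the 8th is 9.96.

(6.93, 9.96)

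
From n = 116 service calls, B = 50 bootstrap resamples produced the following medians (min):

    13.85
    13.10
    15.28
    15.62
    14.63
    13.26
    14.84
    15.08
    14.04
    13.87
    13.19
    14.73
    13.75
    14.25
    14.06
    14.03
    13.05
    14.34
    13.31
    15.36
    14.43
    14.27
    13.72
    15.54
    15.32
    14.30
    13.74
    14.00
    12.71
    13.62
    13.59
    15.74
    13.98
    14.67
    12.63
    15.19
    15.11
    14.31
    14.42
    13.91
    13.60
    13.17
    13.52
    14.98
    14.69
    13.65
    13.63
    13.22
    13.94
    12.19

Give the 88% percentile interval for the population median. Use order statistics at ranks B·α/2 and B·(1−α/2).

(12.71, 15.36)

Sorted replicates: 12.19, 12.63, 12.71, 13.05, 13.10, 13.17, 13.19, 13.22, 13.26, 13.31, 13.52, 13.59, 13.60, 13.62, 13.63, 13.65, 13.72, 13.74, 13.75, 13.85, 13.87, 13.91, 13.94, 13.98, 14.00, 14.03, 14.04, 14.06, 14.25, 14.27, 14.30, 14.31, 14.34, 14.42, 14.43, 14.63, 14.67, 14.69, 14.73, 14.84, 14.98, 15.08, 15.11, 15.19, 15.28, 15.32, 15.36, 15.54, 15.62, 15.74
α = 0.12; lower rank = 50 × 0.060 = 3; upper rank = 50 × 0.940 = 47.
The 3rd smallest replicate is 12.71; the 47th is 15.36.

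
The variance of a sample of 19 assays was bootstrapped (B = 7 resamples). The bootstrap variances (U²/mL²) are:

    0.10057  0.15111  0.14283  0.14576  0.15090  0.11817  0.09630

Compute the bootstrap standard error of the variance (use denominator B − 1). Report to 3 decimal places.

Bootstrap SE is the standard deviation of the 7 replicate variances.
Mean of replicates: (0.10057 + 0.15111 + 0.14283 + 0.14576 + 0.15090 + 0.11817 + 0.09630) / 7 = 0.905640 / 7 = 0.129377
Sum of squared deviations: (−0.028807)² + (+0.021733)² + (+0.013453)² + (+0.016383)² + (+0.021523)² + (−0.011207)² + (−0.033077)² = 0.003434
Variance = 0.003434 / 6 = 0.000572
SE* = √0.000572

SE* = 0.024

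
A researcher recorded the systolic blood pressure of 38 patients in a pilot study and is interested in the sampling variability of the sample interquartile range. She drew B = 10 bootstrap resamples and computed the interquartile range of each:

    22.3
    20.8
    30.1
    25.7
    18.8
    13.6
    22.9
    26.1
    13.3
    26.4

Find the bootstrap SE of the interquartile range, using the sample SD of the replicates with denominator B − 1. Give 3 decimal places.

Bootstrap SE is the standard deviation of the 10 replicate interquartile ranges.
Mean of replicates: (22.3 + 20.8 + 30.1 + 25.7 + 18.8 + 13.6 + 22.9 + 26.1 + 13.3 + 26.4) / 10 = 220.0000 / 10 = 22.0000
Sum of squared deviations: (+0.3000)² + (−1.2000)² + (+8.1000)² + (+3.7000)² + (−3.2000)² + (−8.4000)² + (+0.9000)² + (+4.1000)² + (−8.7000)² + (+4.4000)² = 274.3000
Variance = 274.3000 / 9 = 30.4778
SE* = √30.4778

SE* = 5.521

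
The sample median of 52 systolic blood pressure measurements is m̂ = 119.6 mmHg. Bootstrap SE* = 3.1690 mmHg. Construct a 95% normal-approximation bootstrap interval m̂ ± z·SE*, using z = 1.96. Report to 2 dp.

Margin = 1.96 × 3.1690 = 6.211
Interval: 119.6 ± 6.211

(113.39, 125.81)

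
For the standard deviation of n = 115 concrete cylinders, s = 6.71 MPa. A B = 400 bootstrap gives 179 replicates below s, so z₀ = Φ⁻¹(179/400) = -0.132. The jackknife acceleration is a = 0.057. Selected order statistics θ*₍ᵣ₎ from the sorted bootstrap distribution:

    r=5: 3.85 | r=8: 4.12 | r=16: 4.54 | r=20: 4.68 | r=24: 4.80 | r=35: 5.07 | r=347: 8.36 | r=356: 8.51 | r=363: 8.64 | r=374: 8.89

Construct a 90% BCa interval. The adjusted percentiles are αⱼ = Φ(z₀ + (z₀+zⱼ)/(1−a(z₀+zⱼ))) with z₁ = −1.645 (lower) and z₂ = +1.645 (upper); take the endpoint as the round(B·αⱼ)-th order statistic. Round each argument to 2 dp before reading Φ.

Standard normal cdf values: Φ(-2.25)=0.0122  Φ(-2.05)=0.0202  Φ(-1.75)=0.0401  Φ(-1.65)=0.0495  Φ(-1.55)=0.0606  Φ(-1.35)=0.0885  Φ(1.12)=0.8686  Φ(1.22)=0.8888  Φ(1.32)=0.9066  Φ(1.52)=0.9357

Lower: z₀ + z₁ = -0.132 + (-1.645) = -1.777; 1 − a(z₀+z₁) = 1 − (0.057)(-1.777) = 1.1013; argument = -0.132 + (-1.777)/1.1013 = -1.7456 → -1.75.
α₁ = Φ(-1.75) = 0.0401; rank = round(400 × 0.0401) = 16; θ*₍16₎ = 4.54.
Upper: z₀ + z₂ = 1.513; 1 − a(z₀+z₂) = 0.9138; argument = 1.5238 → 1.52; α₂ = 0.9357; rank = 374; θ*₍374₎ = 8.89.

(4.54, 8.89)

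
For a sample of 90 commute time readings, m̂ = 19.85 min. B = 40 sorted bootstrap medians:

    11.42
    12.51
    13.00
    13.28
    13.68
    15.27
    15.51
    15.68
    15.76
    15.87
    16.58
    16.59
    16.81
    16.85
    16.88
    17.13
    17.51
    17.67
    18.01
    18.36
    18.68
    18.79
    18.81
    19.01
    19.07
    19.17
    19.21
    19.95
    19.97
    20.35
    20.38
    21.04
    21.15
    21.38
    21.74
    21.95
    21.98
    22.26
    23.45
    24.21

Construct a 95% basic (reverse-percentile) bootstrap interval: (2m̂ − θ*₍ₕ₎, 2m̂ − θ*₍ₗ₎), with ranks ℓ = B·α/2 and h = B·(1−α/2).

Percentile endpoints at ranks 1 and 39: θ*₍1₎ = 11.42, θ*₍39₎ = 23.45.
Basic interval reflects these around m̂:
  lower = 2 × 19.85 − 23.45 = 16.25
  upper = 2 × 19.85 − 11.42 = 28.28

(16.25, 28.28)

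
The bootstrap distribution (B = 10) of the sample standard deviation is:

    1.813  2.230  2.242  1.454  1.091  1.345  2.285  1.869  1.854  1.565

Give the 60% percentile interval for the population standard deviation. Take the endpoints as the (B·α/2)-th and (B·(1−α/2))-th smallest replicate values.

(1.345, 2.230)

Sorted replicates: 1.091, 1.345, 1.454, 1.565, 1.813, 1.854, 1.869, 2.230, 2.242, 2.285
α = 0.40; lower rank = 10 × 0.200 = 2; upper rank = 10 × 0.800 = 8.
The 2nd smallest replicate is 1.345; the 8th is 2.230.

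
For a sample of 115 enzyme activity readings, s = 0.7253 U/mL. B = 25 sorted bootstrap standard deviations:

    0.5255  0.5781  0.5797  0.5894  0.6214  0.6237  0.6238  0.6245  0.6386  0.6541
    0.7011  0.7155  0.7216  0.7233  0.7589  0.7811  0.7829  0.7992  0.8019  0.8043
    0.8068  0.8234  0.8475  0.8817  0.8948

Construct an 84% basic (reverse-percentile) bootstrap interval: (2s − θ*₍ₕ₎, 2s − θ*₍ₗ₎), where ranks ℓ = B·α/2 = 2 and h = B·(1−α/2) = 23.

(0.6031, 0.8725)

Percentile endpoints at ranks 2 and 23: θ*₍2₎ = 0.5781, θ*₍23₎ = 0.8475.
Basic interval reflects these around s:
  lower = 2 × 0.7253 − 0.8475 = 0.6031
  upper = 2 × 0.7253 − 0.5781 = 0.8725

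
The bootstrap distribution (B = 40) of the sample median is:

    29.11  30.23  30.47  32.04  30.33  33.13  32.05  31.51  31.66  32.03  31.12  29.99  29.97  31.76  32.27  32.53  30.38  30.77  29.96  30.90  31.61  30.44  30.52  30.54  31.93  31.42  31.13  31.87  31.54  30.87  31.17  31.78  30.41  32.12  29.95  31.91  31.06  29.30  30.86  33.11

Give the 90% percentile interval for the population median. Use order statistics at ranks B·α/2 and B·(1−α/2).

(29.30, 32.53)

Sorted replicates: 29.11, 29.30, 29.95, 29.96, 29.97, 29.99, 30.23, 30.33, 30.38, 30.41, 30.44, 30.47, 30.52, 30.54, 30.77, 30.86, 30.87, 30.90, 31.06, 31.12, 31.13, 31.17, 31.42, 31.51, 31.54, 31.61, 31.66, 31.76, 31.78, 31.87, 31.91, 31.93, 32.03, 32.04, 32.05, 32.12, 32.27, 32.53, 33.11, 33.13
α = 0.10; lower rank = 40 × 0.050 = 2; upper rank = 40 × 0.950 = 38.
The 2nd smallest replicate is 29.30; the 38th is 32.53.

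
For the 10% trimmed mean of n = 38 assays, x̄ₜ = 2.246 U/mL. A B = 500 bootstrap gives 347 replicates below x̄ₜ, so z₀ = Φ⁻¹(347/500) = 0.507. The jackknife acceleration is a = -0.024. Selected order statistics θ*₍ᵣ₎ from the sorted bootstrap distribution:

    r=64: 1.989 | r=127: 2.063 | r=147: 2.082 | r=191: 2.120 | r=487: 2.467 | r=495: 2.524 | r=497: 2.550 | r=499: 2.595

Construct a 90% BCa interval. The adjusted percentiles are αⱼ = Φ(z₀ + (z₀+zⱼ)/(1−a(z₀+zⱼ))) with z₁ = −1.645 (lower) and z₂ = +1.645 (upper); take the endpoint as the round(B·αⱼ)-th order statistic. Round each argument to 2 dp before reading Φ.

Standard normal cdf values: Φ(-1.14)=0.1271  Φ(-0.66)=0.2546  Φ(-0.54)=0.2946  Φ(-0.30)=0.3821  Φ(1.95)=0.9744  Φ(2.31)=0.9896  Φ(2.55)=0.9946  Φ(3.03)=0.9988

Lower: z₀ + z₁ = 0.507 + (-1.645) = -1.138; 1 − a(z₀+z₁) = 1 − (-0.024)(-1.138) = 0.9727; argument = 0.507 + (-1.138)/0.9727 = -0.6630 → -0.66.
α₁ = Φ(-0.66) = 0.2546; rank = round(500 × 0.2546) = 127; θ*₍127₎ = 2.063.
Upper: z₀ + z₂ = 2.152; 1 − a(z₀+z₂) = 1.0516; argument = 2.5533 → 2.55; α₂ = 0.9946; rank = 497; θ*₍497₎ = 2.550.

(2.063, 2.550)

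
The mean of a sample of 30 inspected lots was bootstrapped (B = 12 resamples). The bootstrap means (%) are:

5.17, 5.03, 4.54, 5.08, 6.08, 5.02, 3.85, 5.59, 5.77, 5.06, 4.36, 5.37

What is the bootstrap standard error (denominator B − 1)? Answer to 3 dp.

SE* = 0.615

Bootstrap SE is the standard deviation of the 12 replicate means.
Mean of replicates: (5.17 + 5.03 + 4.54 + 5.08 + 6.08 + 5.02 + 3.85 + 5.59 + 5.77 + 5.06 + 4.36 + 5.37) / 12 = 60.9200 / 12 = 5.0767
Sum of squared deviations: (+0.0933)² + (−0.0467)² + (−0.5367)² + (+0.0033)² + (+1.0033)² + (−0.0567)² + (−1.2267)² + (+0.5133)² + (+0.6933)² + (−0.0167)² + (−0.7167)² + (+0.2933)² = 4.1577
Variance = 4.1577 / 11 = 0.3780
SE* = √0.3780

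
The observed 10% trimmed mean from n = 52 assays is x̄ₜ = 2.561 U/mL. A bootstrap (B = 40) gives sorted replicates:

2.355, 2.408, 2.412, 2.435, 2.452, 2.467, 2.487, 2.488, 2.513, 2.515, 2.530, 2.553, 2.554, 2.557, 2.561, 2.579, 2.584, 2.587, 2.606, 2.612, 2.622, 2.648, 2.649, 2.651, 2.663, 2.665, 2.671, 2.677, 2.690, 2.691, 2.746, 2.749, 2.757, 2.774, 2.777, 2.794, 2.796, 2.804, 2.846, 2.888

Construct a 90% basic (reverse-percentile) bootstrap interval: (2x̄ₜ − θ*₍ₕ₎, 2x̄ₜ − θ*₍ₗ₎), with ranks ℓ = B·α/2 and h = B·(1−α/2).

Percentile endpoints at ranks 2 and 38: θ*₍2₎ = 2.408, θ*₍38₎ = 2.804.
Basic interval reflects these around x̄ₜ:
  lower = 2 × 2.561 − 2.804 = 2.318
  upper = 2 × 2.561 − 2.408 = 2.714

(2.318, 2.714)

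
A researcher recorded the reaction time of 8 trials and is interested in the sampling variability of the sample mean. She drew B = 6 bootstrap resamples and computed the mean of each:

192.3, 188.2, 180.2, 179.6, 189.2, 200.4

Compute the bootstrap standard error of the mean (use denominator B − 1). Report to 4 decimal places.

SE* = 7.8042

Bootstrap SE is the standard deviation of the 6 replicate means.
Mean of replicates: (192.3 + 188.2 + 180.2 + 179.6 + 189.2 + 200.4) / 6 = 1129.90000 / 6 = 188.31667
Sum of squared deviations: (+3.98333)² + (−0.11667)² + (−8.11667)² + (−8.71667)² + (+0.88333)² + (+12.08333)² = 304.52833
Variance = 304.52833 / 5 = 60.90567
SE* = √60.90567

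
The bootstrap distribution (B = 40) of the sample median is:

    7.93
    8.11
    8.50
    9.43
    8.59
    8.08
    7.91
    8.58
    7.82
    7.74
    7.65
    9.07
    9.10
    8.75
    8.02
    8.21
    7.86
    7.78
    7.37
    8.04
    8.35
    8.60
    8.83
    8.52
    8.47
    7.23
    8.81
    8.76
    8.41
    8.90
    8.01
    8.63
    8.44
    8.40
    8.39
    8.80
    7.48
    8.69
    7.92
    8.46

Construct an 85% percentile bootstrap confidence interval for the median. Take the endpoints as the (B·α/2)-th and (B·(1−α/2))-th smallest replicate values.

(7.48, 8.90)

Sorted replicates: 7.23, 7.37, 7.48, 7.65, 7.74, 7.78, 7.82, 7.86, 7.91, 7.92, 7.93, 8.01, 8.02, 8.04, 8.08, 8.11, 8.21, 8.35, 8.39, 8.40, 8.41, 8.44, 8.46, 8.47, 8.50, 8.52, 8.58, 8.59, 8.60, 8.63, 8.69, 8.75, 8.76, 8.80, 8.81, 8.83, 8.90, 9.07, 9.10, 9.43
α = 0.15; lower rank = 40 × 0.075 = 3; upper rank = 40 × 0.925 = 37.
The 3rd smallest replicate is 7.48; the 37th is 8.90.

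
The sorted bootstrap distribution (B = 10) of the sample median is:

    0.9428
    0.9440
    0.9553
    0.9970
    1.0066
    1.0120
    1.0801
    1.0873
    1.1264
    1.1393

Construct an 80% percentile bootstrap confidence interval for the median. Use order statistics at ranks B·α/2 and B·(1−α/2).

α = 0.20; lower rank = 10 × 0.100 = 1; upper rank = 10 × 0.900 = 9.
The 1st smallest replicate is 0.9428; the 9th is 1.1264.

(0.9428, 1.1264)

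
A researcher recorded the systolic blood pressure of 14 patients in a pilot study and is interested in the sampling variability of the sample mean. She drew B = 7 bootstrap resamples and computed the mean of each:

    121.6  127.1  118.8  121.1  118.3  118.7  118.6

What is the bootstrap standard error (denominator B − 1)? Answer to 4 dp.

Bootstrap SE is the standard deviation of the 7 replicate means.
Mean of replicates: (121.6 + 127.1 + 118.8 + 121.1 + 118.3 + 118.7 + 118.6) / 7 = 844.20000 / 7 = 120.60000
Sum of squared deviations: (+1.00000)² + (+6.50000)² + (−1.80000)² + (+0.50000)² + (−2.30000)² + (−1.90000)² + (−2.00000)² = 59.64000
Variance = 59.64000 / 6 = 9.94000
SE* = √9.94000

SE* = 3.1528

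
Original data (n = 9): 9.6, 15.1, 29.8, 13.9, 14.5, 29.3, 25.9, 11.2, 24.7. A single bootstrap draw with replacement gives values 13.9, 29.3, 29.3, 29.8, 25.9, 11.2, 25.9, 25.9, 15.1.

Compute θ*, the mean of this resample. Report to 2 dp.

θ* = 22.92

Mean = (13.9 + 29.3 + 29.3 + 29.8 + 25.9 + 11.2 + 25.9 + 25.9 + 15.1) / 9 = 206.30 / 9 = 22.92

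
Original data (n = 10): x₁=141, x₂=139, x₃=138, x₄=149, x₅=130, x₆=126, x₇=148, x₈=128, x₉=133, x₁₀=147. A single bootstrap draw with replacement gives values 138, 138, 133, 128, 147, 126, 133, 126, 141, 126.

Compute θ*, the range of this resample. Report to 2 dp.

Range = 147 − 126 = 21.00

θ* = 21.00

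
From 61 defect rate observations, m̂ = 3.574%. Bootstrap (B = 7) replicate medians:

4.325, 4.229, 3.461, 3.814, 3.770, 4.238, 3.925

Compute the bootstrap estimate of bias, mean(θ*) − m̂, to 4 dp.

mean(θ*) = (4.325 + 4.229 + 3.461 + 3.814 + 3.770 + 4.238 + 3.925) / 7 = 3.96600
bias = 3.96600 − 3.574

bias = +0.3920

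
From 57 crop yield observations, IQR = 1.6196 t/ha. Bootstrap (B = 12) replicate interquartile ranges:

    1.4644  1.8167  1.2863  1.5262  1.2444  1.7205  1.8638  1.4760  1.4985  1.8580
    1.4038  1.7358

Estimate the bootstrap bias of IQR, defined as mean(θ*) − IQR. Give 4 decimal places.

bias = −0.0451

mean(θ*) = (1.4644 + 1.8167 + 1.2863 + 1.5262 + 1.2444 + 1.7205 + 1.8638 + 1.4760 + 1.4985 + 1.8580 + 1.4038 + 1.7358) / 12 = 1.57453
bias = 1.57453 − 1.6196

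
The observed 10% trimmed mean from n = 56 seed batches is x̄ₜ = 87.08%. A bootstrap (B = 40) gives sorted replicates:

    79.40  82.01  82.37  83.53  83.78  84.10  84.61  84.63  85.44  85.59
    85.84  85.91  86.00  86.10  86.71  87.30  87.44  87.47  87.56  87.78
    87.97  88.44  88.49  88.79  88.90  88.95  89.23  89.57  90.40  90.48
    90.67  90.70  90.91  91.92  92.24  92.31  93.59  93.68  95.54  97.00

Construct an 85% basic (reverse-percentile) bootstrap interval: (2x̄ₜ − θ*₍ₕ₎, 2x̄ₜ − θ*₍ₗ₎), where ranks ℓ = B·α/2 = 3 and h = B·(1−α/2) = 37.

(80.57, 91.79)

Percentile endpoints at ranks 3 and 37: θ*₍3₎ = 82.37, θ*₍37₎ = 93.59.
Basic interval reflects these around x̄ₜ:
  lower = 2 × 87.08 − 93.59 = 80.57
  upper = 2 × 87.08 − 82.37 = 91.79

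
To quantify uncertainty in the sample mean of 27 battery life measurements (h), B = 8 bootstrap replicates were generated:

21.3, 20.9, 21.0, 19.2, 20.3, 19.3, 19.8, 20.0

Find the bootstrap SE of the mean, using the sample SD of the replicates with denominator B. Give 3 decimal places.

Bootstrap SE is the standard deviation of the 8 replicate means.
Mean of replicates: (21.3 + 20.9 + 21.0 + 19.2 + 20.3 + 19.3 + 19.8 + 20.0) / 8 = 161.8000 / 8 = 20.2250
Sum of squared deviations: (+1.0750)² + (+0.6750)² + (+0.7750)² + (−1.0250)² + (+0.0750)² + (−0.9250)² + (−0.4250)² + (−0.2250)² = 4.3550
Variance = 4.3550 / 8 = 0.5444
SE* = √0.5444

SE* = 0.738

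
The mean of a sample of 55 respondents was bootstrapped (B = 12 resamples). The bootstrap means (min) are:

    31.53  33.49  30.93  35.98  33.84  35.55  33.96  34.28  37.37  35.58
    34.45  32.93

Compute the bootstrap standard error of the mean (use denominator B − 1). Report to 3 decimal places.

SE* = 1.837

Bootstrap SE is the standard deviation of the 12 replicate means.
Mean of replicates: (31.53 + 33.49 + 30.93 + 35.98 + 33.84 + 35.55 + 33.96 + 34.28 + 37.37 + 35.58 + 34.45 + 32.93) / 12 = 409.8900 / 12 = 34.1575
Sum of squared deviations: (−2.6275)² + (−0.6675)² + (−3.2275)² + (+1.8225)² + (−0.3175)² + (+1.3925)² + (−0.1975)² + (+0.1225)² + (+3.2125)² + (+1.4225)² + (+0.2925)² + (−1.2275)² = 37.1174
Variance = 37.1174 / 11 = 3.3743
SE* = √3.3743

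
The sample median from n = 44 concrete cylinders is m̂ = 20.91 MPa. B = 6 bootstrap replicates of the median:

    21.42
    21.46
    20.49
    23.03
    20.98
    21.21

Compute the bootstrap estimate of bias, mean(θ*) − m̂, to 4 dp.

bias = +0.5217

mean(θ*) = (21.42 + 21.46 + 20.49 + 23.03 + 20.98 + 21.21) / 6 = 21.43167
bias = 21.43167 − 20.91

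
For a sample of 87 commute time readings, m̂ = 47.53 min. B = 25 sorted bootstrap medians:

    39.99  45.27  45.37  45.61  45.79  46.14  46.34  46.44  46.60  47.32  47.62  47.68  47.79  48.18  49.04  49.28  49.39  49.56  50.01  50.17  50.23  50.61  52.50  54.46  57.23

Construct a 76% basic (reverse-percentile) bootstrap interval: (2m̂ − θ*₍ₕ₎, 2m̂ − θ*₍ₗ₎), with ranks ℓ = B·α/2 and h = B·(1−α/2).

(44.45, 49.69)

Percentile endpoints at ranks 3 and 22: θ*₍3₎ = 45.37, θ*₍22₎ = 50.61.
Basic interval reflects these around m̂:
  lower = 2 × 47.53 − 50.61 = 44.45
  upper = 2 × 47.53 − 45.37 = 49.69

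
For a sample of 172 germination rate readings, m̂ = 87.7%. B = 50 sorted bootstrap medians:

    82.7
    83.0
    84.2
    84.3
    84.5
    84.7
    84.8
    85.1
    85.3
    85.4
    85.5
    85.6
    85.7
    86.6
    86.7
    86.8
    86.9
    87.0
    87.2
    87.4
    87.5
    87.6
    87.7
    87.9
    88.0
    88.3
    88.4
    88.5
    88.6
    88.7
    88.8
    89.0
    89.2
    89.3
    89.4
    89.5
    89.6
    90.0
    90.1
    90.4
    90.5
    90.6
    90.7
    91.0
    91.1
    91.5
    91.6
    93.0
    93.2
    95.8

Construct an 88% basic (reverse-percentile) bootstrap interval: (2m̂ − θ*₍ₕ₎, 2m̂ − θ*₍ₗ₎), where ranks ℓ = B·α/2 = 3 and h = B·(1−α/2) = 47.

(83.8, 91.2)

Percentile endpoints at ranks 3 and 47: θ*₍3₎ = 84.2, θ*₍47₎ = 91.6.
Basic interval reflects these around m̂:
  lower = 2 × 87.7 − 91.6 = 83.8
  upper = 2 × 87.7 − 84.2 = 91.2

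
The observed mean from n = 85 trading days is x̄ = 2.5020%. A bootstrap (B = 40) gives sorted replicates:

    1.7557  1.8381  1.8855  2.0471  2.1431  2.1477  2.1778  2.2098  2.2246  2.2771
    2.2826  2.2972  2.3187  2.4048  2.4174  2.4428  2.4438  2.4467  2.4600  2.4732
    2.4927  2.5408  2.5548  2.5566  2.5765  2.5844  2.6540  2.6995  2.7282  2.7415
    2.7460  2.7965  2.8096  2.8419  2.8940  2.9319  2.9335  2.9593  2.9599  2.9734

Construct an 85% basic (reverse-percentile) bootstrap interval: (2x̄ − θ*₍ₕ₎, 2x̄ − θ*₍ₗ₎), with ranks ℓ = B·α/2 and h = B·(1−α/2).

Percentile endpoints at ranks 3 and 37: θ*₍3₎ = 1.8855, θ*₍37₎ = 2.9335.
Basic interval reflects these around x̄:
  lower = 2 × 2.5020 − 2.9335 = 2.0705
  upper = 2 × 2.5020 − 1.8855 = 3.1185

(2.0705, 3.1185)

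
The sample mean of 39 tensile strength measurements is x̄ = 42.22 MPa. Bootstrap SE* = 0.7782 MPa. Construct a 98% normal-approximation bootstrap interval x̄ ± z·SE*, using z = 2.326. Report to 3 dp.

Margin = 2.326 × 0.7782 = 1.8101
Interval: 42.22 ± 1.8101

(40.410, 44.030)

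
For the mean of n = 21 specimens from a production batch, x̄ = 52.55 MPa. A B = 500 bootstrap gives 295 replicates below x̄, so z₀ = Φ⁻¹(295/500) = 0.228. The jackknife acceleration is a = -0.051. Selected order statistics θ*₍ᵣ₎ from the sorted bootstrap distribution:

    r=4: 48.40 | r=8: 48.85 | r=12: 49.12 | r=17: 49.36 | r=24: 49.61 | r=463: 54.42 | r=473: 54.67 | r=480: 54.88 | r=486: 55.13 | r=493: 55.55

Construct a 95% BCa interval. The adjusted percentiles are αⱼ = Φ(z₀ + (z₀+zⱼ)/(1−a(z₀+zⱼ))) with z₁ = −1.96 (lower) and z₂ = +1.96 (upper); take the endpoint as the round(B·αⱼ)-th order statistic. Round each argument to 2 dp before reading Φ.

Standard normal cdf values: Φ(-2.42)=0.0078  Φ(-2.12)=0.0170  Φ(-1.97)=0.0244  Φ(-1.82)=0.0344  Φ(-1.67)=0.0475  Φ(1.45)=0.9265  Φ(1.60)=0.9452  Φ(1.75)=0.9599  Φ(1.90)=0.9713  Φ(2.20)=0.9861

(49.61, 55.55)

Lower: z₀ + z₁ = 0.228 + (-1.960) = -1.732; 1 − a(z₀+z₁) = 1 − (-0.051)(-1.732) = 0.9117; argument = 0.228 + (-1.732)/0.9117 = -1.6718 → -1.67.
α₁ = Φ(-1.67) = 0.0475; rank = round(500 × 0.0475) = 24; θ*₍24₎ = 49.61.
Upper: z₀ + z₂ = 2.188; 1 − a(z₀+z₂) = 1.1116; argument = 2.1964 → 2.20; α₂ = 0.9861; rank = 493; θ*₍493₎ = 55.55.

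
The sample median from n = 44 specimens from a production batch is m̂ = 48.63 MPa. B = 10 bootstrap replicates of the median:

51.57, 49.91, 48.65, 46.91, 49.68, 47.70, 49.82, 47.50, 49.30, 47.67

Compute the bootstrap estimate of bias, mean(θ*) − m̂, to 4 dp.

mean(θ*) = (51.57 + 49.91 + 48.65 + 46.91 + 49.68 + 47.70 + 49.82 + 47.50 + 49.30 + 47.67) / 10 = 48.87100
bias = 48.87100 − 48.63

bias = +0.2410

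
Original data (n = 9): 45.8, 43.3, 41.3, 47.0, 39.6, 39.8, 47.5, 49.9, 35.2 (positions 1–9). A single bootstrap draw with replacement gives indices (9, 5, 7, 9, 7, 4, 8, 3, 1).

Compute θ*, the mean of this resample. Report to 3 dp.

θ* = 43.222

Resample values: 35.2, 39.6, 47.5, 35.2, 47.5, 47.0, 49.9, 41.3, 45.8.
Mean = (35.2 + 39.6 + 47.5 + 35.2 + 47.5 + 47.0 + 49.9 + 41.3 + 45.8) / 9 = 389.00 / 9 = 43.222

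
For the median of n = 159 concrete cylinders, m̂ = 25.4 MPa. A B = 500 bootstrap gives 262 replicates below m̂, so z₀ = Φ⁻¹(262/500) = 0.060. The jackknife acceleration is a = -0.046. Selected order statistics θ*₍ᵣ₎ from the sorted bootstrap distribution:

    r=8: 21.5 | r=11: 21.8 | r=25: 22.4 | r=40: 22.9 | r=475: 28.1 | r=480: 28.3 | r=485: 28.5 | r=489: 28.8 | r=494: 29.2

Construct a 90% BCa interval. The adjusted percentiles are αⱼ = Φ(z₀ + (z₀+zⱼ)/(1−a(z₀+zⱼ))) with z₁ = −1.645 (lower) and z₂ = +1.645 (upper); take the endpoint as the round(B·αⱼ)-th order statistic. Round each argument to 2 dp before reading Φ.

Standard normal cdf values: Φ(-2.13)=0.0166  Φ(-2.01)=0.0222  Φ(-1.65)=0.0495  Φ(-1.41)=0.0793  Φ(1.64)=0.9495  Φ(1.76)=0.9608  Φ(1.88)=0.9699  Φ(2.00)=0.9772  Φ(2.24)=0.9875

Lower: z₀ + z₁ = 0.060 + (-1.645) = -1.585; 1 − a(z₀+z₁) = 1 − (-0.046)(-1.585) = 0.9271; argument = 0.060 + (-1.585)/0.9271 = -1.6497 → -1.65.
α₁ = Φ(-1.65) = 0.0495; rank = round(500 × 0.0495) = 25; θ*₍25₎ = 22.4.
Upper: z₀ + z₂ = 1.705; 1 − a(z₀+z₂) = 1.0784; argument = 1.6410 → 1.64; α₂ = 0.9495; rank = 475; θ*₍475₎ = 28.1.

(22.4, 28.1)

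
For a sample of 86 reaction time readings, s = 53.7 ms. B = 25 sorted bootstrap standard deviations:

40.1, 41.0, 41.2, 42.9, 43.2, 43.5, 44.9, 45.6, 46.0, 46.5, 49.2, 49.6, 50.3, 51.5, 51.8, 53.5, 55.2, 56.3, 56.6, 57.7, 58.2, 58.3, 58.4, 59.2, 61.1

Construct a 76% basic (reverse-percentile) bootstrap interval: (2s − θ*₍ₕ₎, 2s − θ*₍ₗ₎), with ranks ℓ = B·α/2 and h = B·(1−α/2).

(49.1, 66.2)

Percentile endpoints at ranks 3 and 22: θ*₍3₎ = 41.2, θ*₍22₎ = 58.3.
Basic interval reflects these around s:
  lower = 2 × 53.7 − 58.3 = 49.1
  upper = 2 × 53.7 − 41.2 = 66.2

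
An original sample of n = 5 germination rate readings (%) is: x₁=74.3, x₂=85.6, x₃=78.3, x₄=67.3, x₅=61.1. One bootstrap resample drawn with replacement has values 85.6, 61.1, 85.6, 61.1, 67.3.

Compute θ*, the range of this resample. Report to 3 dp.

Range = 85.6 − 61.1 = 24.500

θ* = 24.500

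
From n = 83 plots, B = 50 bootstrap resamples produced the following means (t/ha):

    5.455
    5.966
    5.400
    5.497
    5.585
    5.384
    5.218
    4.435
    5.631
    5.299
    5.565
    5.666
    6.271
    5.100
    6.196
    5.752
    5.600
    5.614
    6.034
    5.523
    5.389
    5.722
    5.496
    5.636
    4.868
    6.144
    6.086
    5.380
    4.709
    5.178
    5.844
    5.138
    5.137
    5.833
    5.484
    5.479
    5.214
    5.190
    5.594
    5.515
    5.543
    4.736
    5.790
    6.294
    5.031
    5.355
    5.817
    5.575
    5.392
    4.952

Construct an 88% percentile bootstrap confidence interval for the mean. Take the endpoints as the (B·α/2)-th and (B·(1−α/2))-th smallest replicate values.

Sorted replicates: 4.435, 4.709, 4.736, 4.868, 4.952, 5.031, 5.100, 5.137, 5.138, 5.178, 5.190, 5.214, 5.218, 5.299, 5.355, 5.380, 5.384, 5.389, 5.392, 5.400, 5.455, 5.479, 5.484, 5.496, 5.497, 5.515, 5.523, 5.543, 5.565, 5.575, 5.585, 5.594, 5.600, 5.614, 5.631, 5.636, 5.666, 5.722, 5.752, 5.790, 5.817, 5.833, 5.844, 5.966, 6.034, 6.086, 6.144, 6.196, 6.271, 6.294
α = 0.12; lower rank = 50 × 0.060 = 3; upper rank = 50 × 0.940 = 47.
The 3rd smallest replicate is 4.736; the 47th is 6.144.

(4.736, 6.144)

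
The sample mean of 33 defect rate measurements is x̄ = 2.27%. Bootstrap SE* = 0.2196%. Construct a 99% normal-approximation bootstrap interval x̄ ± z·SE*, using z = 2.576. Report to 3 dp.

Margin = 2.576 × 0.2196 = 0.5657
Interval: 2.27 ± 0.5657

(1.704, 2.836)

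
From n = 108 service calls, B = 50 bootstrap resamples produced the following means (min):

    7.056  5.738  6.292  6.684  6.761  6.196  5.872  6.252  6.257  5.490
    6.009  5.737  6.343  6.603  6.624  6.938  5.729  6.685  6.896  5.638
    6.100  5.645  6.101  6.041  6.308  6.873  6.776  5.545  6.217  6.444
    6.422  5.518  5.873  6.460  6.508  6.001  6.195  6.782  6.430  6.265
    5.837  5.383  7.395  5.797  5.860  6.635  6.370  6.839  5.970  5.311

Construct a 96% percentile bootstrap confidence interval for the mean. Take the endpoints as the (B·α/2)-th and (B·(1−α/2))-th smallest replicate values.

Sorted replicates: 5.311, 5.383, 5.490, 5.518, 5.545, 5.638, 5.645, 5.729, 5.737, 5.738, 5.797, 5.837, 5.860, 5.872, 5.873, 5.970, 6.001, 6.009, 6.041, 6.100, 6.101, 6.195, 6.196, 6.217, 6.252, 6.257, 6.265, 6.292, 6.308, 6.343, 6.370, 6.422, 6.430, 6.444, 6.460, 6.508, 6.603, 6.624, 6.635, 6.684, 6.685, 6.761, 6.776, 6.782, 6.839, 6.873, 6.896, 6.938, 7.056, 7.395
α = 0.04; lower rank = 50 × 0.020 = 1; upper rank = 50 × 0.980 = 49.
The 1st smallest replicate is 5.311; the 49th is 7.056.

(5.311, 7.056)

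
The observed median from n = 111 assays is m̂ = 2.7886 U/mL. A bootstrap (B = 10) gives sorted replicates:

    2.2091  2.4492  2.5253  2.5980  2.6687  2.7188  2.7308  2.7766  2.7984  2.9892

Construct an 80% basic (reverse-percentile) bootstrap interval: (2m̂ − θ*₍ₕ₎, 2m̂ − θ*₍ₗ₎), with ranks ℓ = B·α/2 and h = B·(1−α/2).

(2.7788, 3.3681)

Percentile endpoints at ranks 1 and 9: θ*₍1₎ = 2.2091, θ*₍9₎ = 2.7984.
Basic interval reflects these around m̂:
  lower = 2 × 2.7886 − 2.7984 = 2.7788
  upper = 2 × 2.7886 − 2.2091 = 3.3681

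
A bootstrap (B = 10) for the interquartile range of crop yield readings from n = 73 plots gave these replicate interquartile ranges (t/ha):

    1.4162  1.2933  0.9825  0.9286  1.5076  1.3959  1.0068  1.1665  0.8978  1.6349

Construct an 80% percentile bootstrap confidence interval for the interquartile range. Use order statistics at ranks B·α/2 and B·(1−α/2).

(0.8978, 1.5076)

Sorted replicates: 0.8978, 0.9286, 0.9825, 1.0068, 1.1665, 1.2933, 1.3959, 1.4162, 1.5076, 1.6349
α = 0.20; lower rank = 10 × 0.100 = 1; upper rank = 10 × 0.900 = 9.
The 1st smallest replicate is 0.8978; the 9th is 1.5076.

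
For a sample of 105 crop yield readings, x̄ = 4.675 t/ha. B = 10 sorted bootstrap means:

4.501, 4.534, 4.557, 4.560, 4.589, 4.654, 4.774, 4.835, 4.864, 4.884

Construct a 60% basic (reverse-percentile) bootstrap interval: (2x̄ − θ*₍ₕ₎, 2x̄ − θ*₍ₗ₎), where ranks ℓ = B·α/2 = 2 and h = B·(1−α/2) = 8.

(4.515, 4.816)

Percentile endpoints at ranks 2 and 8: θ*₍2₎ = 4.534, θ*₍8₎ = 4.835.
Basic interval reflects these around x̄:
  lower = 2 × 4.675 − 4.835 = 4.515
  upper = 2 × 4.675 − 4.534 = 4.816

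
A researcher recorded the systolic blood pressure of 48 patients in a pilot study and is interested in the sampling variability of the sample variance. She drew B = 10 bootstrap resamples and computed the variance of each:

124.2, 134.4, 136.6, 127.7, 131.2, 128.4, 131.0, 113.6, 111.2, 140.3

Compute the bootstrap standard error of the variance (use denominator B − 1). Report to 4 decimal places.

Bootstrap SE is the standard deviation of the 10 replicate variances.
Mean of replicates: (124.2 + 134.4 + 136.6 + 127.7 + 131.2 + 128.4 + 131.0 + 113.6 + 111.2 + 140.3) / 10 = 1278.60000 / 10 = 127.86000
Sum of squared deviations: (−3.66000)² + (+6.54000)² + (+8.74000)² + (−0.16000)² + (+3.34000)² + (+0.54000)² + (+3.14000)² + (−14.26000)² + (−16.66000)² + (+12.44000)² = 789.54400
Variance = 789.54400 / 9 = 87.72711
SE* = √87.72711

SE* = 9.3663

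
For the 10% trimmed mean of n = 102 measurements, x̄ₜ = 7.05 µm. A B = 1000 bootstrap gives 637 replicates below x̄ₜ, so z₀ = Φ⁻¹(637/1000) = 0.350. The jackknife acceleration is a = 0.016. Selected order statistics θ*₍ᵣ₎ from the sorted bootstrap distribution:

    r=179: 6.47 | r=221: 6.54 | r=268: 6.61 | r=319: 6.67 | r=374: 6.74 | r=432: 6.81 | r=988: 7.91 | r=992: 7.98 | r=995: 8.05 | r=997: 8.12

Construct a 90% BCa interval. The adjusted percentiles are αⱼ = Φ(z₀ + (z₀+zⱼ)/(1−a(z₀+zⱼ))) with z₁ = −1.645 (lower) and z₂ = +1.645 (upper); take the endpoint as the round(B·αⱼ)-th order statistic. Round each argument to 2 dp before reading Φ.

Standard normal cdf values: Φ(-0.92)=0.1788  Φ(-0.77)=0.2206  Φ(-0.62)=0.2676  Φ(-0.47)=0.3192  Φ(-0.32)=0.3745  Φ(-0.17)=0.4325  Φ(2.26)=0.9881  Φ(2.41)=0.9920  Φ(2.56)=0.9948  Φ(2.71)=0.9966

(6.47, 7.98)

Lower: z₀ + z₁ = 0.350 + (-1.645) = -1.295; 1 − a(z₀+z₁) = 1 − (0.016)(-1.295) = 1.0207; argument = 0.350 + (-1.295)/1.0207 = -0.9187 → -0.92.
α₁ = Φ(-0.92) = 0.1788; rank = round(1000 × 0.1788) = 179; θ*₍179₎ = 6.47.
Upper: z₀ + z₂ = 1.995; 1 − a(z₀+z₂) = 0.9681; argument = 2.4108 → 2.41; α₂ = 0.9920; rank = 992; θ*₍992₎ = 7.98.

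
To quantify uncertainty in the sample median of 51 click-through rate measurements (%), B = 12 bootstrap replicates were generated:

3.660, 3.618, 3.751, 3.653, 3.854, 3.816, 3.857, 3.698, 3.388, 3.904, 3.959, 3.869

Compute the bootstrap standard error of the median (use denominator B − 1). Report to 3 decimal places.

SE* = 0.159

Bootstrap SE is the standard deviation of the 12 replicate medians.
Mean of replicates: (3.660 + 3.618 + 3.751 + 3.653 + 3.854 + 3.816 + 3.857 + 3.698 + 3.388 + 3.904 + 3.959 + 3.869) / 12 = 45.0270 / 12 = 3.7523
Sum of squared deviations: (−0.0922)² + (−0.1343)² + (−0.0013)² + (−0.0993)² + (+0.1018)² + (+0.0637)² + (+0.1048)² + (−0.0543)² + (−0.3643)² + (+0.1517)² + (+0.2067)² + (+0.1168)² = 0.2768
Variance = 0.2768 / 11 = 0.0252
SE* = √0.0252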